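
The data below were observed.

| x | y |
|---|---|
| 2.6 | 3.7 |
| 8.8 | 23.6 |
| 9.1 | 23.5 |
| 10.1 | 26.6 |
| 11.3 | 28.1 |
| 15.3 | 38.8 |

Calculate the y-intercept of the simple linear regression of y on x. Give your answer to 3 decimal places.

n = 6, Σx = 57.2, Σy = 144.3, Σxy = 1610.98, Σx² = 630.8
Sxx = Σx² − (Σx)²/n = 630.8 − 545.306667 = 85.493333
Sxy = Σxy − (Σx)(Σy)/n = 1610.98 − 1375.66 = 235.32
b = Sxy/Sxx = 235.32/85.493333 = 2.752495
a = ȳ − b·x̄ = 24.05 − 2.752495·9.533333 = -2.190455

-2.190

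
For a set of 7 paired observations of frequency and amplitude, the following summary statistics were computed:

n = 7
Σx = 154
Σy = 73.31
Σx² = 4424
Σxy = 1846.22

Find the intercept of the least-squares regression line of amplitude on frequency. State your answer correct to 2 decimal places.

Sxx = Σx² − (Σx)²/n = 4424 − 3388 = 1036
Sxy = Σxy − (Σx)(Σy)/n = 1846.22 − 1612.82 = 233.4
b = Sxy/Sxx = 233.4/1036 = 0.225290
a = ȳ − b·x̄ = 10.472857 − 0.225290·22 = 5.516486

5.52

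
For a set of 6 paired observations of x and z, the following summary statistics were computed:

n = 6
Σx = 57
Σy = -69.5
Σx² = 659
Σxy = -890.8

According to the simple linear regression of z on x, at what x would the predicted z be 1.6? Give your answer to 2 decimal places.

2.78

Sxx = Σx² − (Σx)²/n = 659 − 541.5 = 117.5
Sxy = Σxy − (Σx)(Σy)/n = -890.8 − (-660.25) = -230.55
b = Sxy/Sxx = -230.55/117.5 = -1.962128
a = ȳ − b·x̄ = -11.583333 − (-1.962128)·9.5 = 7.056879
Set a + b·x = 1.6: x = (1.6 − 7.056879) / (-1.962128) = 2.781103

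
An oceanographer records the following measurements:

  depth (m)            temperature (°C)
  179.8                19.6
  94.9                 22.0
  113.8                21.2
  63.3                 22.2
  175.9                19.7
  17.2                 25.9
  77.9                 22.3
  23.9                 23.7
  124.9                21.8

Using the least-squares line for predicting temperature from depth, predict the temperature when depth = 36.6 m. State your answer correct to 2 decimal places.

n = 9, Σx = 871.6, Σy = 198.4, Σxy = 18366.83, Σx² = 111767.66
Sxx = Σx² − (Σx)²/n = 111767.66 − 84409.617778 = 27358.042222
Sxy = Σxy − (Σx)(Σy)/n = 18366.83 − 19213.937778 = -847.107778
b = Sxy/Sxx = -847.107778/27358.042222 = -0.030964
a = ȳ − b·x̄ = 22.044444 − (-0.030964)·96.844444 = 25.043112
ŷ(36.6) = a + b·36.6 = 25.043112 + (-0.030964)·36.6 = 23.909839

23.91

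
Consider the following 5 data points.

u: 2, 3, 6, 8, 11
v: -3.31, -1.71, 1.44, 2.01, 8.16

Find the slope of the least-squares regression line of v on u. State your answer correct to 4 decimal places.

n = 5, Σx = 30, Σy = 6.59, Σxy = 102.73, Σx² = 234
Sxx = Σx² − (Σx)²/n = 234 − 180 = 54
Sxy = Σxy − (Σx)(Σy)/n = 102.73 − 39.54 = 63.19
b = Sxy/Sxx = 63.19/54 = 1.170185

1.1702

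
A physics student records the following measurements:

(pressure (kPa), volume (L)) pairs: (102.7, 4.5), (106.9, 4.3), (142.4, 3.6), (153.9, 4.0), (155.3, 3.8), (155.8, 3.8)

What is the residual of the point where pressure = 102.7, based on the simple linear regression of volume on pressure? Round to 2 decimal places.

0.11

n = 6, Σx = 817, Σy = 24, Σxy = 3232.24, Σx² = 114329.6
Sxx = Σx² − (Σx)²/n = 114329.6 − 111248.166667 = 3081.433333
Sxy = Σxy − (Σx)(Σy)/n = 3232.24 − 3268 = -35.76
b = Sxy/Sxx = -35.76/3081.433333 = -0.011605
a = ȳ − b·x̄ = 4 − (-0.011605)·136.166667 = 5.580213
ŷ(102.7) = 5.580213 + (-0.011605)·102.7 = 4.388380
residual = y − ŷ = 4.5 − 4.388380 = 0.111620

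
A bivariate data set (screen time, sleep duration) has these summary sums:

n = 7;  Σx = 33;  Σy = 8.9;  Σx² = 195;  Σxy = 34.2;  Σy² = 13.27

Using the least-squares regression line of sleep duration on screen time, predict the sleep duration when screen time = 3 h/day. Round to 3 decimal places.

Sxx = Σx² − (Σx)²/n = 195 − 155.571429 = 39.428571
Sxy = Σxy − (Σx)(Σy)/n = 34.2 − 41.957143 = -7.757143
b = Sxy/Sxx = -7.757143/39.428571 = -0.196739
a = ȳ − b·x̄ = 1.271429 − (-0.196739)·4.714286 = 2.198913
ŷ(3) = a + b·3 = 2.198913 + (-0.196739)·3 = 1.608696

1.609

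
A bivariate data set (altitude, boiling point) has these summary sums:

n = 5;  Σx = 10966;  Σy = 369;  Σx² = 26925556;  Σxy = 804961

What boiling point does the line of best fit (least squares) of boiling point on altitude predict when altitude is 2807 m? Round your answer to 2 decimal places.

Sxx = Σx² − (Σx)²/n = 26925556 − 24050631.2 = 2874924.8
Sxy = Σxy − (Σx)(Σy)/n = 804961 − 809290.8 = -4329.8
b = Sxy/Sxx = -4329.8/2874924.8 = -0.001506
a = ȳ − b·x̄ = 73.8 − (-0.001506)·2193.2 = 77.103084
ŷ(2807) = a + b·2807 = 77.103084 + (-0.001506)·2807 = 72.875582

72.88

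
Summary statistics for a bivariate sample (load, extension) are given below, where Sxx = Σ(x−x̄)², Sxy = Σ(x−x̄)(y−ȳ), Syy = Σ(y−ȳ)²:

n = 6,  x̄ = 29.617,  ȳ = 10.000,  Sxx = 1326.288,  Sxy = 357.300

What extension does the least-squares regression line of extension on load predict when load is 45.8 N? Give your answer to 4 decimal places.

14.3597

b = Sxy/Sxx = 357.3/1326.288 = 0.269399
a = ȳ − b·x̄ = 10 − 0.269399·29.617 = 2.021225
ŷ(45.8) = a + b·45.8 = 2.021225 + 0.269399·45.8 = 14.359676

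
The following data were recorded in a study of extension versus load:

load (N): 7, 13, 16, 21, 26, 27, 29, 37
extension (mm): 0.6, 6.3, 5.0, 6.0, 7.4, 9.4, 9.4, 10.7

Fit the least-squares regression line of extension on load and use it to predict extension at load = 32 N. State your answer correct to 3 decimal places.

n = 8, Σx = 176, Σy = 54.8, Σxy = 1406.8, Σx² = 4530
Sxx = Σx² − (Σx)²/n = 4530 − 3872 = 658
Sxy = Σxy − (Σx)(Σy)/n = 1406.8 − 1205.6 = 201.2
b = Sxy/Sxx = 201.2/658 = 0.305775
a = ȳ − b·x̄ = 6.85 − 0.305775·22 = 0.122948
ŷ(32) = a + b·32 = 0.122948 + 0.305775·32 = 9.907751

9.908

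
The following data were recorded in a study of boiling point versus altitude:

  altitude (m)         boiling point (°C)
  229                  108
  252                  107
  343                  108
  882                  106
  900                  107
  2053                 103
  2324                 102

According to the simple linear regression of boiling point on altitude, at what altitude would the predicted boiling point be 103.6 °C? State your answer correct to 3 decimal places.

1827.431

n = 7, Σx = 6983, Σy = 741, Σxy = 727039, Σx² = 11437303
Sxx = Σx² − (Σx)²/n = 11437303 − 6966041.285714 = 4471261.714286
Sxy = Σxy − (Σx)(Σy)/n = 727039 − 739200.428571 = -12161.428571
b = Sxy/Sxx = -12161.428571/4471261.714286 = -0.002720
a = ȳ − b·x̄ = 105.857143 − (-0.002720)·997.571429 = 108.570447
Set a + b·x = 103.6: x = (103.6 − 108.570447) / (-0.002720) = 1827.430880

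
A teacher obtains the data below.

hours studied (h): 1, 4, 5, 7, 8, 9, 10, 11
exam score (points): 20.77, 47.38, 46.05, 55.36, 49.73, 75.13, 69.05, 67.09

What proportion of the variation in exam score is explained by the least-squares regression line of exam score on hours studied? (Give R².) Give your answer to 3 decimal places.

n = 8, Σx = 55, Σy = 430.56, Σxy = 3330.56, Σx² = 457, Σy² = 25248.1498
Sxx = Σx² − (Σx)²/n = 457 − 378.125 = 78.875
Sxy = Σxy − (Σx)(Σy)/n = 3330.56 − 2960.1 = 370.46
Syy = Σy² − (Σy)²/n = 25248.1498 − 23172.7392 = 2075.4106
R² = Sxy²/(Sxx·Syy) = (370.46)²/(78.875·2075.4106) = 0.838377

0.838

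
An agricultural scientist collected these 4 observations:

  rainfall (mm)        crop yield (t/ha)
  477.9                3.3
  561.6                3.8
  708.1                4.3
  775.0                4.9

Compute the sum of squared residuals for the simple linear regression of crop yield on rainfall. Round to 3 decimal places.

n = 4, Σx = 2522.6, Σy = 16.3, Σxy = 10553.48, Σx² = 1645813.58, Σy² = 67.83
Sxx = Σx² − (Σx)²/n = 1645813.58 − 1590877.69 = 54935.89
Sxy = Σxy − (Σx)(Σy)/n = 10553.48 − 10279.595 = 273.885
Syy = Σy² − (Σy)²/n = 67.83 − 66.4225 = 1.4075
b = Sxy/Sxx = 273.885/54935.89 = 0.004986
SSE = Syy − b·Sxy = 1.4075 − 0.004986·273.885 = 0.042036

0.042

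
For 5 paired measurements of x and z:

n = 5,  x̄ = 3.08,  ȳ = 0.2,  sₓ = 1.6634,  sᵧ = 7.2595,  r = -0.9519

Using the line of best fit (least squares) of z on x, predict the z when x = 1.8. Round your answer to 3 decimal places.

b = r · sᵧ/sₓ = -0.9519 · 7.2595/1.6634 = -4.154333
a = ȳ − b·x̄ = 0.2 − (-4.154333)·3.08 = 12.995347
ŷ(1.8) = a + b·1.8 = 12.995347 + (-4.154333)·1.8 = 5.517547

5.518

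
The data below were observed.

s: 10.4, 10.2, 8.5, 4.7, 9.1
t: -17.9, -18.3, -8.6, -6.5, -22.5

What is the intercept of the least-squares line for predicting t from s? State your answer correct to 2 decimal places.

n = 5, Σx = 42.9, Σy = -73.8, Σxy = -681.22, Σx² = 389.35
Sxx = Σx² − (Σx)²/n = 389.35 − 368.082 = 21.268
Sxy = Σxy − (Σx)(Σy)/n = -681.22 − (-633.204) = -48.016
b = Sxy/Sxx = -48.016/21.268 = -2.257664
a = ȳ − b·x̄ = -14.76 − (-2.257664)·8.58 = 4.610758

4.61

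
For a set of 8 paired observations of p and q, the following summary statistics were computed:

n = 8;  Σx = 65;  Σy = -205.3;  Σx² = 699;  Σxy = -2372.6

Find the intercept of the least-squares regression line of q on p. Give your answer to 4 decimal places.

7.8378

Sxx = Σx² − (Σx)²/n = 699 − 528.125 = 170.875
Sxy = Σxy − (Σx)(Σy)/n = -2372.6 − (-1668.0625) = -704.5375
b = Sxy/Sxx = -704.5375/170.875 = -4.123116
a = ȳ − b·x̄ = -25.6625 − (-4.123116)·8.125 = 7.837820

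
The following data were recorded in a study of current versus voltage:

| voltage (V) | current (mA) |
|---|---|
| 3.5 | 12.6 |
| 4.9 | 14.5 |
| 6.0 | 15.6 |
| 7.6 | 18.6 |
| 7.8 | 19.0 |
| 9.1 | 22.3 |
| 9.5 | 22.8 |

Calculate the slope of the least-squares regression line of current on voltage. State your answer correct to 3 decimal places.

n = 7, Σx = 48.4, Σy = 125.4, Σxy = 917.84, Σx² = 363.92
Sxx = Σx² − (Σx)²/n = 363.92 − 334.651429 = 29.268571
Sxy = Σxy − (Σx)(Σy)/n = 917.84 − 867.051429 = 50.788571
b = Sxy/Sxx = 50.788571/29.268571 = 1.735260

1.735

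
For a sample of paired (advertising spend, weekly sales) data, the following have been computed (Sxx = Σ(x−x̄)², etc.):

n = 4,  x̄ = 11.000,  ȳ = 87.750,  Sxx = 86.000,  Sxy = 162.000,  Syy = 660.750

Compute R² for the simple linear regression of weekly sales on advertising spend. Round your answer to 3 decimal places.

R² = Sxy²/(Sxx·Syy) = (162)²/(86·660.75) = 0.461843

0.462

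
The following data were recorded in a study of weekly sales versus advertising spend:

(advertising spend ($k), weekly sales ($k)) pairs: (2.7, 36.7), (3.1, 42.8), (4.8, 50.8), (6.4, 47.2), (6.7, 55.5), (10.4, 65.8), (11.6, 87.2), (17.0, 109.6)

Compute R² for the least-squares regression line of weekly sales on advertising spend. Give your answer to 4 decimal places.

0.9490

n = 8, Σx = 62.7, Σy = 495.6, Σxy = 4708.58, Σx² = 657.51, Σy² = 35013.1
Sxx = Σx² − (Σx)²/n = 657.51 − 491.41125 = 166.09875
Sxy = Σxy − (Σx)(Σy)/n = 4708.58 − 3884.265 = 824.315
Syy = Σy² − (Σy)²/n = 35013.1 − 30702.42 = 4310.68
R² = Sxy²/(Sxx·Syy) = (824.315)²/(166.09875·4310.68) = 0.949018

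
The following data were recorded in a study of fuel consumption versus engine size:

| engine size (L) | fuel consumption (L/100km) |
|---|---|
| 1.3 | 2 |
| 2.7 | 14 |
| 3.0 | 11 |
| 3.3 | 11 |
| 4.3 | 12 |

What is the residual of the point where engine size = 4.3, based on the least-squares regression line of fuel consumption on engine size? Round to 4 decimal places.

-2.4657

n = 5, Σx = 14.6, Σy = 50, Σxy = 161.3, Σx² = 47.36
Sxx = Σx² − (Σx)²/n = 47.36 − 42.632 = 4.728
Sxy = Σxy − (Σx)(Σy)/n = 161.3 − 146 = 15.3
b = Sxy/Sxx = 15.3/4.728 = 3.236041
a = ȳ − b·x̄ = 10 − 3.236041·2.92 = 0.550761
ŷ(4.3) = 0.550761 + 3.236041·4.3 = 14.465736
residual = y − ŷ = 12 − 14.465736 = -2.465736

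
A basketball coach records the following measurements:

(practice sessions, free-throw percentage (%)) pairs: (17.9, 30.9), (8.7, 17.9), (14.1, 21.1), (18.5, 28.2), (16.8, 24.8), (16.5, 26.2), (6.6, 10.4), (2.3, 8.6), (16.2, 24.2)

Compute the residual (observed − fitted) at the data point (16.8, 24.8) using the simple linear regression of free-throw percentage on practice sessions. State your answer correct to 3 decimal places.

n = 9, Σx = 117.6, Σy = 192.3, Σxy = 2857.45, Σx² = 1802.94
Sxx = Σx² − (Σx)²/n = 1802.94 − 1536.64 = 266.3
Sxy = Σxy − (Σx)(Σy)/n = 2857.45 − 2512.72 = 344.73
b = Sxy/Sxx = 344.73/266.3 = 1.294517
a = ȳ − b·x̄ = 21.366667 − 1.294517·13.066667 = 4.451639
ŷ(16.8) = 4.451639 + 1.294517·16.8 = 26.199532
residual = y − ŷ = 24.8 − 26.199532 = -1.399532

-1.400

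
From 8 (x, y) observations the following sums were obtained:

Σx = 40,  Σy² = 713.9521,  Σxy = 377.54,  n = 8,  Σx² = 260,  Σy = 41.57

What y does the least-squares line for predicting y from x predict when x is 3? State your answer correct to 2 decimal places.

Sxx = Σx² − (Σx)²/n = 260 − 200 = 60
Sxy = Σxy − (Σx)(Σy)/n = 377.54 − 207.85 = 169.69
b = Sxy/Sxx = 169.69/60 = 2.828167
a = ȳ − b·x̄ = 5.19625 − 2.828167·5 = -8.944583
ŷ(3) = a + b·3 = -8.944583 + 2.828167·3 = -0.460083

-0.46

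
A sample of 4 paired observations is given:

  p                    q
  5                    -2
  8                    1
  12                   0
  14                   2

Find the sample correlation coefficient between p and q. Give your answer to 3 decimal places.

0.787

n = 4, Σx = 39, Σy = 1, Σxy = 26, Σx² = 429, Σy² = 9
Sxx = Σx² − (Σx)²/n = 429 − 380.25 = 48.75
Sxy = Σxy − (Σx)(Σy)/n = 26 − 9.75 = 16.25
Syy = Σy² − (Σy)²/n = 9 − 0.25 = 8.75
r = Sxy/√(Sxx·Syy) = 16.25/√(426.5625) = 16.25/20.653390 = 0.786796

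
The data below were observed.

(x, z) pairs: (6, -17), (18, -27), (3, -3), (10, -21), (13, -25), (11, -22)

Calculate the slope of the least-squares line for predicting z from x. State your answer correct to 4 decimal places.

n = 6, Σx = 61, Σy = -115, Σxy = -1374, Σx² = 759
Sxx = Σx² − (Σx)²/n = 759 − 620.166667 = 138.833333
Sxy = Σxy − (Σx)(Σy)/n = -1374 − (-1169.166667) = -204.833333
b = Sxy/Sxx = -204.833333/138.833333 = -1.475390

-1.4754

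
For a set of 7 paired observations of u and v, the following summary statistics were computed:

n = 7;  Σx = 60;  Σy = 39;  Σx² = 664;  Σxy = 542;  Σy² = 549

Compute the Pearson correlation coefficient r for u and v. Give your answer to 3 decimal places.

Sxx = Σx² − (Σx)²/n = 664 − 514.285714 = 149.714286
Sxy = Σxy − (Σx)(Σy)/n = 542 − 334.285714 = 207.714286
Syy = Σy² − (Σy)²/n = 549 − 217.285714 = 331.714286
r = Sxy/√(Sxx·Syy) = 207.714286/√(49662.367347) = 207.714286/222.850549 = 0.932079

0.932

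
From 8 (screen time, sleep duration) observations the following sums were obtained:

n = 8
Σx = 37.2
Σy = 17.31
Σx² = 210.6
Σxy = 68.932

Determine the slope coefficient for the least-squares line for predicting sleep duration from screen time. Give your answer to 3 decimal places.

-0.307

Sxx = Σx² − (Σx)²/n = 210.6 − 172.98 = 37.62
Sxy = Σxy − (Σx)(Σy)/n = 68.932 − 80.4915 = -11.5595
b = Sxy/Sxx = -11.5595/37.62 = -0.307270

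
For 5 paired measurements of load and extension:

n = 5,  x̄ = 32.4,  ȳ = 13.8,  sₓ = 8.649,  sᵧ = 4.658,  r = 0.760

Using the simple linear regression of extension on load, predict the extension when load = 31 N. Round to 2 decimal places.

13.23

b = r · sᵧ/sₓ = 0.76 · 4.658/8.649 = 0.409305
a = ȳ − b·x̄ = 13.8 − 0.409305·32.4 = 0.538514
ŷ(31) = a + b·31 = 0.538514 + 0.409305·31 = 13.226973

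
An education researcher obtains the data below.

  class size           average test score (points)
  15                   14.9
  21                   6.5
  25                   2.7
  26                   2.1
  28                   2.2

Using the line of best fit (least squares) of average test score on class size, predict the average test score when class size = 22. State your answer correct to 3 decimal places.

6.713

n = 5, Σx = 115, Σy = 28.4, Σxy = 543.7, Σx² = 2751
Sxx = Σx² − (Σx)²/n = 2751 − 2645 = 106
Sxy = Σxy − (Σx)(Σy)/n = 543.7 − 653.2 = -109.5
b = Sxy/Sxx = -109.5/106 = -1.033019
a = ȳ − b·x̄ = 5.68 − (-1.033019)·23 = 29.439434
ŷ(22) = a + b·22 = 29.439434 + (-1.033019)·22 = 6.713019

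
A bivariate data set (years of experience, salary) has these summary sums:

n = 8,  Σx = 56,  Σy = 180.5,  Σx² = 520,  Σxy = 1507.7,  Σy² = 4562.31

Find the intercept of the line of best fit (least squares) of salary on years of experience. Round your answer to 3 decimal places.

9.208

Sxx = Σx² − (Σx)²/n = 520 − 392 = 128
Sxy = Σxy − (Σx)(Σy)/n = 1507.7 − 1263.5 = 244.2
b = Sxy/Sxx = 244.2/128 = 1.907812
a = ȳ − b·x̄ = 22.5625 − 1.907812·7 = 9.207812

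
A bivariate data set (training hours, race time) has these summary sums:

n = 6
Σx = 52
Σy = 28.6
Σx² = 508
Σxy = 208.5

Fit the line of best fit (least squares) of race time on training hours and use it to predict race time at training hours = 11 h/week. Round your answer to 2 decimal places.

3.16

Sxx = Σx² − (Σx)²/n = 508 − 450.666667 = 57.333333
Sxy = Σxy − (Σx)(Σy)/n = 208.5 − 247.866667 = -39.366667
b = Sxy/Sxx = -39.366667/57.333333 = -0.686628
a = ȳ − b·x̄ = 4.766667 − (-0.686628)·8.666667 = 10.717442
ŷ(11) = a + b·11 = 10.717442 + (-0.686628)·11 = 3.164535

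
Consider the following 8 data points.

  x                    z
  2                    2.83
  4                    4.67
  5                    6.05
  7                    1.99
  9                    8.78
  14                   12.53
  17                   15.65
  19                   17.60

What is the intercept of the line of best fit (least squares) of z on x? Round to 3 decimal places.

0.210

n = 8, Σx = 77, Σy = 70.1, Σxy = 923.41, Σx² = 1021
Sxx = Σx² − (Σx)²/n = 1021 − 741.125 = 279.875
Sxy = Σxy − (Σx)(Σy)/n = 923.41 − 674.7125 = 248.6975
b = Sxy/Sxx = 248.6975/279.875 = 0.888602
a = ȳ − b·x̄ = 8.7625 − 0.888602·9.625 = 0.209705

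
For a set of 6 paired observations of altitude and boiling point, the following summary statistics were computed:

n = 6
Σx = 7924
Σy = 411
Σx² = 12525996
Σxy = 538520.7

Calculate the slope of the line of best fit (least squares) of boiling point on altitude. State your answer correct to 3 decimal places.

Sxx = Σx² − (Σx)²/n = 12525996 − 10464962.666667 = 2061033.333333
Sxy = Σxy − (Σx)(Σy)/n = 538520.7 − 542794 = -4273.3
b = Sxy/Sxx = -4273.3/2061033.333333 = -0.002073

-0.002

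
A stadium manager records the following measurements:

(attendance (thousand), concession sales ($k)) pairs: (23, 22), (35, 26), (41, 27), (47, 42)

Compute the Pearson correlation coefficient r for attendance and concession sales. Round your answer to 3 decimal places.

0.840

n = 4, Σx = 146, Σy = 117, Σxy = 4497, Σx² = 5644, Σy² = 3653
Sxx = Σx² − (Σx)²/n = 5644 − 5329 = 315
Sxy = Σxy − (Σx)(Σy)/n = 4497 − 4270.5 = 226.5
Syy = Σy² − (Σy)²/n = 3653 − 3422.25 = 230.75
r = Sxy/√(Sxx·Syy) = 226.5/√(72686.25) = 226.5/269.603876 = 0.840121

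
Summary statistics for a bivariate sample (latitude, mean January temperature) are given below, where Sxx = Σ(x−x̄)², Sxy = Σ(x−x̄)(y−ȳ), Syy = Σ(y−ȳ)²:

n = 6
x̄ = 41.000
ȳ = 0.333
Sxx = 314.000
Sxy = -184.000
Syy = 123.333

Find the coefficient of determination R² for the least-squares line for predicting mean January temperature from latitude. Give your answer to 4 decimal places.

R² = Sxy²/(Sxx·Syy) = (-184)²/(314·123.333) = 0.874232

0.8742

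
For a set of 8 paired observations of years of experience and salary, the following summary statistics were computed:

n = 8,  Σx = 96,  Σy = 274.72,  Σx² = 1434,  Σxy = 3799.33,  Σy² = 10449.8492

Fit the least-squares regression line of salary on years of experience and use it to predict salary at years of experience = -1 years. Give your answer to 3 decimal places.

11.166

Sxx = Σx² − (Σx)²/n = 1434 − 1152 = 282
Sxy = Σxy − (Σx)(Σy)/n = 3799.33 − 3296.64 = 502.69
b = Sxy/Sxx = 502.69/282 = 1.782589
a = ȳ − b·x̄ = 34.34 − 1.782589·12 = 12.948936
ŷ(-1) = a + b·-1 = 12.948936 + 1.782589·(-1) = 11.166348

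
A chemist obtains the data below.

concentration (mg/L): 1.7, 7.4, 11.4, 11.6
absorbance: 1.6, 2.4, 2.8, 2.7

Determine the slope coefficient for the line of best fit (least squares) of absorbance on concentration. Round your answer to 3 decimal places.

n = 4, Σx = 32.1, Σy = 9.5, Σxy = 83.72, Σx² = 322.17
Sxx = Σx² − (Σx)²/n = 322.17 − 257.6025 = 64.5675
Sxy = Σxy − (Σx)(Σy)/n = 83.72 − 76.2375 = 7.4825
b = Sxy/Sxx = 7.4825/64.5675 = 0.115886

0.116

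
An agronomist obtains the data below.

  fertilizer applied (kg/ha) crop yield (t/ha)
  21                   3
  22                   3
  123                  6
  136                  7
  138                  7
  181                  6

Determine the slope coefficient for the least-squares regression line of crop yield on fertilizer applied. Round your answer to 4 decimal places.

n = 6, Σx = 621, Σy = 32, Σxy = 3871, Σx² = 86355
Sxx = Σx² − (Σx)²/n = 86355 − 64273.5 = 22081.5
Sxy = Σxy − (Σx)(Σy)/n = 3871 − 3312 = 559
b = Sxy/Sxx = 559/22081.5 = 0.025315

0.0253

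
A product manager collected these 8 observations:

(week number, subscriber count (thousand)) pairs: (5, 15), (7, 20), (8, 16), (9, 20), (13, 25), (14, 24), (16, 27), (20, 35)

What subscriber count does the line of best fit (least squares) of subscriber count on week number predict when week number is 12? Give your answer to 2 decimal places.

n = 8, Σx = 92, Σy = 182, Σxy = 2316, Σx² = 1240
Sxx = Σx² − (Σx)²/n = 1240 − 1058 = 182
Sxy = Σxy − (Σx)(Σy)/n = 2316 − 2093 = 223
b = Sxy/Sxx = 223/182 = 1.225275
a = ȳ − b·x̄ = 22.75 − 1.225275·11.5 = 8.659341
ŷ(12) = a + b·12 = 8.659341 + 1.225275·12 = 23.362637

23.36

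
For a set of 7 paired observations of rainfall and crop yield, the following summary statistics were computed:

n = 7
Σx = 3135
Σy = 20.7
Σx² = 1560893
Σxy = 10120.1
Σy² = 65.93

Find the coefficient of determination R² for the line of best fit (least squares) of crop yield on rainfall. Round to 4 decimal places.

0.9752

Sxx = Σx² − (Σx)²/n = 1560893 − 1404032.142857 = 156860.857143
Sxy = Σxy − (Σx)(Σy)/n = 10120.1 − 9270.642857 = 849.457143
Syy = Σy² − (Σy)²/n = 65.93 − 61.212857 = 4.717143
R² = Sxy²/(Sxx·Syy) = (849.457143)²/(156860.857143·4.717143) = 0.975190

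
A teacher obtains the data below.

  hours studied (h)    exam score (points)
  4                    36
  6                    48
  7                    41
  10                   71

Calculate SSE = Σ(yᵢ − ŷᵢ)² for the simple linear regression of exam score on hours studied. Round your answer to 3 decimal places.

118.747

n = 4, Σx = 27, Σy = 196, Σxy = 1429, Σx² = 201, Σy² = 10322
Sxx = Σx² − (Σx)²/n = 201 − 182.25 = 18.75
Sxy = Σxy − (Σx)(Σy)/n = 1429 − 1323 = 106
Syy = Σy² − (Σy)²/n = 10322 − 9604 = 718
b = Sxy/Sxx = 106/18.75 = 5.653333
SSE = Syy − b·Sxy = 718 − 5.653333·106 = 118.746667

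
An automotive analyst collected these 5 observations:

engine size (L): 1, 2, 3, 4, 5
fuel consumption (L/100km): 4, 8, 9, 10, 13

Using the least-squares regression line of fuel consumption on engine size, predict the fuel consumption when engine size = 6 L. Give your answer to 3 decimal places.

n = 5, Σx = 15, Σy = 44, Σxy = 152, Σx² = 55
Sxx = Σx² − (Σx)²/n = 55 − 45 = 10
Sxy = Σxy − (Σx)(Σy)/n = 152 − 132 = 20
b = Sxy/Sxx = 20/10 = 2
a = ȳ − b·x̄ = 8.8 − 2·3 = 2.8
ŷ(6) = a + b·6 = 2.8 + 2·6 = 14.8

14.800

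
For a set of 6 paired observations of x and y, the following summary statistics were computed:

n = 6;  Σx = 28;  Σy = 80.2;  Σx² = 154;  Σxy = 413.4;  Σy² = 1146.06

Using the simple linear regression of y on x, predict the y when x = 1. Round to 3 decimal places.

Sxx = Σx² − (Σx)²/n = 154 − 130.666667 = 23.333333
Sxy = Σxy − (Σx)(Σy)/n = 413.4 − 374.266667 = 39.133333
b = Sxy/Sxx = 39.133333/23.333333 = 1.677143
a = ȳ − b·x̄ = 13.366667 − 1.677143·4.666667 = 5.54
ŷ(1) = a + b·1 = 5.54 + 1.677143·1 = 7.217143

7.217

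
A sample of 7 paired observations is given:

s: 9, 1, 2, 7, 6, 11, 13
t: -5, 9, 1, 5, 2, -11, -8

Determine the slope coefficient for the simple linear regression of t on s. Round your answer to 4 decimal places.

-1.3814

n = 7, Σx = 49, Σy = -7, Σxy = -212, Σx² = 461
Sxx = Σx² − (Σx)²/n = 461 − 343 = 118
Sxy = Σxy − (Σx)(Σy)/n = -212 − (-49) = -163
b = Sxy/Sxx = -163/118 = -1.381356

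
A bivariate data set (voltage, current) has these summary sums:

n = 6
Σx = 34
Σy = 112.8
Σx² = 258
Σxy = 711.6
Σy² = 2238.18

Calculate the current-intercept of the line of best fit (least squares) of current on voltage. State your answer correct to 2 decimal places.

Sxx = Σx² − (Σx)²/n = 258 − 192.666667 = 65.333333
Sxy = Σxy − (Σx)(Σy)/n = 711.6 − 639.2 = 72.4
b = Sxy/Sxx = 72.4/65.333333 = 1.108163
a = ȳ − b·x̄ = 18.8 − 1.108163·5.666667 = 12.520408

12.52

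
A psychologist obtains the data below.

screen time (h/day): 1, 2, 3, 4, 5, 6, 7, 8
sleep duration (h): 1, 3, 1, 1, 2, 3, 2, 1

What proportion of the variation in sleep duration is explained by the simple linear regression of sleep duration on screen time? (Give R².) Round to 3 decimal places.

n = 8, Σx = 36, Σy = 14, Σxy = 64, Σx² = 204, Σy² = 30
Sxx = Σx² − (Σx)²/n = 204 − 162 = 42
Sxy = Σxy − (Σx)(Σy)/n = 64 − 63 = 1
Syy = Σy² − (Σy)²/n = 30 − 24.5 = 5.5
R² = Sxy²/(Sxx·Syy) = (1)²/(42·5.5) = 0.004329

0.004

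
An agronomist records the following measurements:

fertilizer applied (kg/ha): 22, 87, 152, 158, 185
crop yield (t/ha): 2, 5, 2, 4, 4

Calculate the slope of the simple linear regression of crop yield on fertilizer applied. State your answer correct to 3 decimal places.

n = 5, Σx = 604, Σy = 17, Σxy = 2155, Σx² = 90346
Sxx = Σx² − (Σx)²/n = 90346 − 72963.2 = 17382.8
Sxy = Σxy − (Σx)(Σy)/n = 2155 − 2053.6 = 101.4
b = Sxy/Sxx = 101.4/17382.8 = 0.005833

0.006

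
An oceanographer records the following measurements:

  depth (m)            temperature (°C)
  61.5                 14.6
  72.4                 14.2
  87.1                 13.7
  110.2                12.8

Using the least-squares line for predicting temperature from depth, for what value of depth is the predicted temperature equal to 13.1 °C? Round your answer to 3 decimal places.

102.483

n = 4, Σx = 331.2, Σy = 55.3, Σxy = 4529.81, Σx² = 28754.46
Sxx = Σx² − (Σx)²/n = 28754.46 − 27423.36 = 1331.1
Sxy = Σxy − (Σx)(Σy)/n = 4529.81 − 4578.84 = -49.03
b = Sxy/Sxx = -49.03/1331.1 = -0.036834
a = ȳ − b·x̄ = 13.825 − (-0.036834)·82.8 = 16.874872
Set a + b·x = 13.1: x = (13.1 − 16.874872) / (-0.036834) = 102.482796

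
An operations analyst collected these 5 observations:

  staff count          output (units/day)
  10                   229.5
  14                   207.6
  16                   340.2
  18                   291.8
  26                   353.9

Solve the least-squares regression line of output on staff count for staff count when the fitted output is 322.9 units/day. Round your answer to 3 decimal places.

21.324

n = 5, Σx = 84, Σy = 1423, Σxy = 25098.4, Σx² = 1552
Sxx = Σx² − (Σx)²/n = 1552 − 1411.2 = 140.8
Sxy = Σxy − (Σx)(Σy)/n = 25098.4 − 23906.4 = 1192
b = Sxy/Sxx = 1192/140.8 = 8.465909
a = ȳ − b·x̄ = 284.6 − 8.465909·16.8 = 142.372727
Set a + b·x = 322.9: x = (322.9 − 142.372727) / 8.465909 = 21.324027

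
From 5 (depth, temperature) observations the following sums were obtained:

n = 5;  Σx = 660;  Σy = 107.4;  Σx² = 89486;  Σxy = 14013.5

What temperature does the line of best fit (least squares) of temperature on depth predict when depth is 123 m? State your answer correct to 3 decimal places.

Sxx = Σx² − (Σx)²/n = 89486 − 87120 = 2366
Sxy = Σxy − (Σx)(Σy)/n = 14013.5 − 14176.8 = -163.3
b = Sxy/Sxx = -163.3/2366 = -0.069019
a = ȳ − b·x̄ = 21.48 − (-0.069019)·132 = 30.590566
ŷ(123) = a + b·123 = 30.590566 + (-0.069019)·123 = 22.101175

22.101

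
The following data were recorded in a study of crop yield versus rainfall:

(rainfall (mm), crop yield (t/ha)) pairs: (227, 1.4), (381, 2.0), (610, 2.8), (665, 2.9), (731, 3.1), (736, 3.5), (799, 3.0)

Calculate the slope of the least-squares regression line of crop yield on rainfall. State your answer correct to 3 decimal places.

n = 7, Σx = 4149, Σy = 18.7, Σxy = 11955.4, Σx² = 2725473
Sxx = Σx² − (Σx)²/n = 2725473 − 2459171.571429 = 266301.428571
Sxy = Σxy − (Σx)(Σy)/n = 11955.4 − 11083.757143 = 871.642857
b = Sxy/Sxx = 871.642857/266301.428571 = 0.003273

0.003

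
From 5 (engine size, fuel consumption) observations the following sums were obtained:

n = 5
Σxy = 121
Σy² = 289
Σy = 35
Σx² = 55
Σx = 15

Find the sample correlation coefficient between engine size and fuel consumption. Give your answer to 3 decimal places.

Sxx = Σx² − (Σx)²/n = 55 − 45 = 10
Sxy = Σxy − (Σx)(Σy)/n = 121 − 105 = 16
Syy = Σy² − (Σy)²/n = 289 − 245 = 44
r = Sxy/√(Sxx·Syy) = 16/√(440) = 16/20.976177 = 0.762770

0.763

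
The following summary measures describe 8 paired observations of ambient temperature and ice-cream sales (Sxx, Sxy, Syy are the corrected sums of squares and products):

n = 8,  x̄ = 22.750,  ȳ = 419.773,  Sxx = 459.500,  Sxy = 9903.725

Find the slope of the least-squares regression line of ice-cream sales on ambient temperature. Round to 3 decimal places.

b = Sxy/Sxx = 9903.725/459.5 = 21.553264

21.553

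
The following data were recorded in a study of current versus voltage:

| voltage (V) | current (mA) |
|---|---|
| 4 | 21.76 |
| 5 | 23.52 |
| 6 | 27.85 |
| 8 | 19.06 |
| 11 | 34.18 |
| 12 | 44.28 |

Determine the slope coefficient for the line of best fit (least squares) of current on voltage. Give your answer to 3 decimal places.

n = 6, Σx = 46, Σy = 170.65, Σxy = 1431.56, Σx² = 406
Sxx = Σx² − (Σx)²/n = 406 − 352.666667 = 53.333333
Sxy = Σxy − (Σx)(Σy)/n = 1431.56 − 1308.316667 = 123.243333
b = Sxy/Sxx = 123.243333/53.333333 = 2.310812

2.311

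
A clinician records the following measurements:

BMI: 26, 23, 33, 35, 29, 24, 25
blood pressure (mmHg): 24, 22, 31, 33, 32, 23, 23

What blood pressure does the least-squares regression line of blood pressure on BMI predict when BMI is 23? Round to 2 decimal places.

n = 7, Σx = 195, Σy = 188, Σxy = 5363, Σx² = 5561
Sxx = Σx² − (Σx)²/n = 5561 − 5432.142857 = 128.857143
Sxy = Σxy − (Σx)(Σy)/n = 5363 − 5237.142857 = 125.857143
b = Sxy/Sxx = 125.857143/128.857143 = 0.976718
a = ȳ − b·x̄ = 26.857143 − 0.976718·27.857143 = -0.351441
ŷ(23) = a + b·23 = -0.351441 + 0.976718·23 = 22.113082

22.11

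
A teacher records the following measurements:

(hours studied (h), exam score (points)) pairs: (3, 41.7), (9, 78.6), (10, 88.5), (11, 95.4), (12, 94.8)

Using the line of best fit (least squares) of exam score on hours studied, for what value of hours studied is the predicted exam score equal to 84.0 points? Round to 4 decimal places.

n = 5, Σx = 45, Σy = 399, Σxy = 3904.5, Σx² = 455
Sxx = Σx² − (Σx)²/n = 455 − 405 = 50
Sxy = Σxy − (Σx)(Σy)/n = 3904.5 − 3591 = 313.5
b = Sxy/Sxx = 313.5/50 = 6.27
a = ȳ − b·x̄ = 79.8 − 6.27·9 = 23.37
Set a + b·x = 84.0: x = (84.0 − 23.37) / 6.27 = 9.669856

9.6699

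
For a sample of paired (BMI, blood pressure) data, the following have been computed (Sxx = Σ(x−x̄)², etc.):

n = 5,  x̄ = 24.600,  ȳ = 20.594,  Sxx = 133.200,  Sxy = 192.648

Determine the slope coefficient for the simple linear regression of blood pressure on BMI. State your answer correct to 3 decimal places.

1.446

b = Sxy/Sxx = 192.648/133.2 = 1.446306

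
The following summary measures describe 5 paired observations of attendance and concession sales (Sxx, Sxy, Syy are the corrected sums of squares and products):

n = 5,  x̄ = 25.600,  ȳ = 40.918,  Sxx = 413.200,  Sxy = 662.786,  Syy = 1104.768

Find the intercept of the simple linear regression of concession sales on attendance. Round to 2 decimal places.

-0.15

b = Sxy/Sxx = 662.786/413.2 = 1.604032
a = ȳ − b·x̄ = 40.918 − 1.604032·25.6 = -0.145218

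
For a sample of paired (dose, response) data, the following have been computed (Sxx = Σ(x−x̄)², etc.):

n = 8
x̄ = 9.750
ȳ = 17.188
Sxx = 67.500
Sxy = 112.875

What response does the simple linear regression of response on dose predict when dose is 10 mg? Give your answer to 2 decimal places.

17.61

b = Sxy/Sxx = 112.875/67.5 = 1.672222
a = ȳ − b·x̄ = 17.188 − 1.672222·9.75 = 0.883833
ŷ(10) = a + b·10 = 0.883833 + 1.672222·10 = 17.606056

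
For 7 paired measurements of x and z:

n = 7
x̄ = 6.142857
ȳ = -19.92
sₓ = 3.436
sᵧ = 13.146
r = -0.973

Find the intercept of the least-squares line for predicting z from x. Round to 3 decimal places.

b = r · sᵧ/sₓ = -0.973 · 13.146/3.436 = -3.722659
a = ȳ − b·x̄ = -19.92 − (-3.722659)·6.142857 = 2.947765

2.948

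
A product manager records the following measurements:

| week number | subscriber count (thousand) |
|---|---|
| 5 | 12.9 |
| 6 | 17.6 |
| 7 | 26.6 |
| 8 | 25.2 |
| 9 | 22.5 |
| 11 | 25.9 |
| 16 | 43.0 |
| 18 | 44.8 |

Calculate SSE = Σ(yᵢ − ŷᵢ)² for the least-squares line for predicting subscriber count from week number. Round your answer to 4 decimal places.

n = 8, Σx = 80, Σy = 218.5, Σxy = 2539.7, Σx² = 956, Σy² = 6851.87
Sxx = Σx² − (Σx)²/n = 956 − 800 = 156
Sxy = Σxy − (Σx)(Σy)/n = 2539.7 − 2185 = 354.7
Syy = Σy² − (Σy)²/n = 6851.87 − 5967.78125 = 884.08875
b = Sxy/Sxx = 354.7/156 = 2.273718
SSE = Syy − b·Sxy = 884.08875 − 2.273718·354.7 = 77.600994

77.6010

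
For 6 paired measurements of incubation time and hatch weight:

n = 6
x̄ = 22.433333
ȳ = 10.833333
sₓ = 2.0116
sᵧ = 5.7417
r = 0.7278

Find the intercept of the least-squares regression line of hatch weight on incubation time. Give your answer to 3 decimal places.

-35.769

b = r · sᵧ/sₓ = 0.7278 · 5.7417/2.0116 = 2.077356
a = ȳ − b·x̄ = 10.833333 − 2.077356·22.433333 = -35.768685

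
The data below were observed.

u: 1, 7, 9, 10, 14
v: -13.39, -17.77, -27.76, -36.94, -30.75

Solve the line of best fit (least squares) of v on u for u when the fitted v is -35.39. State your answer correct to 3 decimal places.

n = 5, Σx = 41, Σy = -126.61, Σxy = -1187.52, Σx² = 427
Sxx = Σx² − (Σx)²/n = 427 − 336.2 = 90.8
Sxy = Σxy − (Σx)(Σy)/n = -1187.52 − (-1038.202) = -149.318
b = Sxy/Sxx = -149.318/90.8 = -1.644471
a = ȳ − b·x̄ = -25.322 − (-1.644471)·8.2 = -11.837335
Set a + b·x = -35.39: x = (-35.39 − (-11.837335)) / (-1.644471) = 14.322332

14.322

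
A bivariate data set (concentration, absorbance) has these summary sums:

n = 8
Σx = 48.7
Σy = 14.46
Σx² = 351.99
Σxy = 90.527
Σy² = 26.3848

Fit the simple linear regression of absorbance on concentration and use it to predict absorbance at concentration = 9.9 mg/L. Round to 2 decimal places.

1.98

Sxx = Σx² − (Σx)²/n = 351.99 − 296.46125 = 55.52875
Sxy = Σxy − (Σx)(Σy)/n = 90.527 − 88.02525 = 2.50175
b = Sxy/Sxx = 2.50175/55.52875 = 0.045053
a = ȳ − b·x̄ = 1.8075 − 0.045053·6.0875 = 1.533238
ŷ(9.9) = a + b·9.9 = 1.533238 + 0.045053·9.9 = 1.979265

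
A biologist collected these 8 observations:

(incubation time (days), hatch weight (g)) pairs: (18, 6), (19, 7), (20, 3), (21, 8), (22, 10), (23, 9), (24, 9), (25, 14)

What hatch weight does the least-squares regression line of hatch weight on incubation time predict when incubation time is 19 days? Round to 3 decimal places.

n = 8, Σx = 172, Σy = 66, Σxy = 1462, Σx² = 3740
Sxx = Σx² − (Σx)²/n = 3740 − 3698 = 42
Sxy = Σxy − (Σx)(Σy)/n = 1462 − 1419 = 43
b = Sxy/Sxx = 43/42 = 1.023810
a = ȳ − b·x̄ = 8.25 − 1.023810·21.5 = -13.761905
ŷ(19) = a + b·19 = -13.761905 + 1.023810·19 = 5.690476

5.690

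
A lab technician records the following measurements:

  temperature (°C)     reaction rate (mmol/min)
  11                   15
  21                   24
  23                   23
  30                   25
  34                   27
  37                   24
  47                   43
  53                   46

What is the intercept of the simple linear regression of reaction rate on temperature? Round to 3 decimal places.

n = 8, Σx = 256, Σy = 227, Σxy = 8213, Σx² = 9534
Sxx = Σx² − (Σx)²/n = 9534 − 8192 = 1342
Sxy = Σxy − (Σx)(Σy)/n = 8213 − 7264 = 949
b = Sxy/Sxx = 949/1342 = 0.707154
a = ȳ − b·x̄ = 28.375 − 0.707154·32 = 5.746088

5.746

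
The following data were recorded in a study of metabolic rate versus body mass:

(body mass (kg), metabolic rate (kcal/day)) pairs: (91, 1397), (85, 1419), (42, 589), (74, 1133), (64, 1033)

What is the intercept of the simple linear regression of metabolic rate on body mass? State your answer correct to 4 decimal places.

n = 5, Σx = 356, Σy = 5571, Σxy = 422434, Σx² = 26842
Sxx = Σx² − (Σx)²/n = 26842 − 25347.2 = 1494.8
Sxy = Σxy − (Σx)(Σy)/n = 422434 − 396655.2 = 25778.8
b = Sxy/Sxx = 25778.8/1494.8 = 17.245652
a = ȳ − b·x̄ = 1114.2 − 17.245652·71.2 = -113.690393

-113.6904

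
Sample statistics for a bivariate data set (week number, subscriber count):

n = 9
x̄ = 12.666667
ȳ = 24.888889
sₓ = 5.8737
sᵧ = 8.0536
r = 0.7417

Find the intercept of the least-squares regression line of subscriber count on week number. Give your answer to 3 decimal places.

b = r · sᵧ/sₓ = 0.7417 · 8.0536/5.8737 = 1.016966
a = ȳ − b·x̄ = 24.888889 − 1.016966·12.666667 = 12.007315

12.007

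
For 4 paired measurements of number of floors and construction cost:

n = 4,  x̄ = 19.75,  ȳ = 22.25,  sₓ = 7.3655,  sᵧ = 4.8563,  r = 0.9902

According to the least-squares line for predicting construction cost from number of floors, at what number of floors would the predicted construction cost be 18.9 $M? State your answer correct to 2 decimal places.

b = r · sᵧ/sₓ = 0.9902 · 4.8563/7.3655 = 0.652869
a = ȳ − b·x̄ = 22.25 − 0.652869·19.75 = 9.355833
Set a + b·x = 18.9: x = (18.9 − 9.355833) / 0.652869 = 14.618804

14.62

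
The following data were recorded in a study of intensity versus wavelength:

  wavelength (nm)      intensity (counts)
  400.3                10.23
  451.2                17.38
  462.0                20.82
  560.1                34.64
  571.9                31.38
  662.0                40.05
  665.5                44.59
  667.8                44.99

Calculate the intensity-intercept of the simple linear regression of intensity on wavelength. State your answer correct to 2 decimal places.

-36.39

n = 8, Σx = 4440.8, Σy = 244.08, Σxy = 145135.918, Σx² = 2545138.24
Sxx = Σx² − (Σx)²/n = 2545138.24 − 2465088.08 = 80050.16
Sxy = Σxy − (Σx)(Σy)/n = 145135.918 − 135488.808 = 9647.11
b = Sxy/Sxx = 9647.11/80050.16 = 0.120513
a = ȳ − b·x̄ = 30.51 − 0.120513·555.1 = -36.386940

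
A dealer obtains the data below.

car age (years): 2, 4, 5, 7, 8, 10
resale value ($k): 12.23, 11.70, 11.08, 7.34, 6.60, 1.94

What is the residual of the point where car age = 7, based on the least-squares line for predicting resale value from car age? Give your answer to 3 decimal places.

n = 6, Σx = 36, Σy = 50.89, Σxy = 250.24, Σx² = 258
Sxx = Σx² − (Σx)²/n = 258 − 216 = 42
Sxy = Σxy − (Σx)(Σy)/n = 250.24 − 305.34 = -55.1
b = Sxy/Sxx = -55.1/42 = -1.311905
a = ȳ − b·x̄ = 8.481667 − (-1.311905)·6 = 16.353095
ŷ(7) = 16.353095 + (-1.311905)·7 = 7.169762
residual = y − ŷ = 7.34 − 7.169762 = 0.170238

0.170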